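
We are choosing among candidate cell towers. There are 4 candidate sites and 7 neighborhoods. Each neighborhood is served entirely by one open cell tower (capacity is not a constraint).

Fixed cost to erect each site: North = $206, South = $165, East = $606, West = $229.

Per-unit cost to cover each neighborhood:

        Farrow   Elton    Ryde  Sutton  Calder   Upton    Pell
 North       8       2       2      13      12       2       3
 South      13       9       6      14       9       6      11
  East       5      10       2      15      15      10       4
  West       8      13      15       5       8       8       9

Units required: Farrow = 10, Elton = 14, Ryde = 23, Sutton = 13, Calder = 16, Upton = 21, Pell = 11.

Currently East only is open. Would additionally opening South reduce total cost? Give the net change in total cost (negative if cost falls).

Current service cost with {East}: 925.
Adding South: each neighborhood re-picks its cheapest; new service cost 718, saving 207.
Extra fixed cost: 165. Net change = 165 − 207 = -42.
(Totals: 1531 → 1489.)

Yes — net change −42 (cost falls by 42).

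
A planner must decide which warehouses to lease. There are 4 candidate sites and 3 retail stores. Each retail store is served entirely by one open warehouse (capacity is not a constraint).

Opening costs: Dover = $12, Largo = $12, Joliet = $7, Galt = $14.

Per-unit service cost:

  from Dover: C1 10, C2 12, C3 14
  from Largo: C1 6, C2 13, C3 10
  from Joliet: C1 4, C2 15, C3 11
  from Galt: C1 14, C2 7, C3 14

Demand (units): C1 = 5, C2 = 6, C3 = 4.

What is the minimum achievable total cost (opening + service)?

Minimum total cost: 127

For any fixed open set, each retail store goes to its cheapest open site; total = fixed + service.
{Joliet, Galt}: C1→Joliet 4·5=20, C2→Galt 7·6=42, C3→Joliet 11·4=44. Service 106; fixed 21; total 127.
{Largo, Joliet, Galt}: service 102 + fixed 33 = 135
{Largo, Galt}: service 112 + fixed 26 = 138
{Dover, Largo, Joliet, Galt}: C1→Joliet 4·5=20, C2→Galt 7·6=42, C3→Largo 10·4=40. Service 102; fixed 45; total 147.
(All 15 nonempty subsets were checked; Joliet and Galt is lowest.)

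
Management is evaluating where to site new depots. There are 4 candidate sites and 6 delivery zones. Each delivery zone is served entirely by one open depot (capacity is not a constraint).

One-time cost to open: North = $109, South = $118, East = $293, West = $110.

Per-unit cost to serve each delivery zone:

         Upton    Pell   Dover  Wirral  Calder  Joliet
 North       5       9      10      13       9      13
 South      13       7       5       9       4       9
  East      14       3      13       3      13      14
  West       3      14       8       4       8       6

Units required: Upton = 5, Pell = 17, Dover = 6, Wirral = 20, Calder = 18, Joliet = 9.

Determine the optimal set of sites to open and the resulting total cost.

For any fixed open set, each delivery zone goes to its cheapest open site; total = fixed + service.
{South, West}: Upton→West 3·5=15, Pell→South 7·17=119, Dover→South 5·6=30, Wirral→West 4·20=80, Calder→South 4·18=72, Joliet→West 6·9=54. Service 370; fixed 228; total 598.
{South}: service 547 + fixed 118 = 665
{West}: Upton→West 3·5=15, Pell→West 14·17=238, Dover→West 8·6=48, Wirral→West 4·20=80, Calder→West 8·18=144, Joliet→West 6·9=54. Service 579; fixed 110; total 689.
{North, South, East, West}: Upton→West 3·5=15, Pell→East 3·17=51, Dover→South 5·6=30, Wirral→East 3·20=60, Calder→South 4·18=72, Joliet→West 6·9=54. Service 282; fixed 630; total 912.
No other subset beats 598.

Open South and West; minimum total cost 598.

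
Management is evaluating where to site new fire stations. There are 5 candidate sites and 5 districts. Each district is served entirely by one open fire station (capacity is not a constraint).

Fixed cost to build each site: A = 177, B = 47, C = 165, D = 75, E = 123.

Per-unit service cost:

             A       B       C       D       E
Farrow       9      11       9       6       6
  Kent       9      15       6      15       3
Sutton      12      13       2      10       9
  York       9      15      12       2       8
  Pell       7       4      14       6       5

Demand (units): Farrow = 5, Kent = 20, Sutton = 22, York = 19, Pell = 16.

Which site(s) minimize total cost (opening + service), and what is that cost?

For any fixed open set, each district goes to its cheapest open site; total = fixed + service.
{C, D}: Farrow→D 6·5=30, Kent→C 6·20=120, Sutton→C 2·22=44, York→D 2·19=38, Pell→D 6·16=96. Service 328; fixed 240; total 568.
{B, C, D}: service 296 + fixed 287 = 583
{D, E}: service 406 + fixed 198 = 604
{A, B, C, D, E}: Farrow→D 6·5=30, Kent→E 3·20=60, Sutton→C 2·22=44, York→D 2·19=38, Pell→B 4·16=64. Service 236; fixed 587; total 823.
No other subset beats 568.

Open C and D; minimum total cost 568.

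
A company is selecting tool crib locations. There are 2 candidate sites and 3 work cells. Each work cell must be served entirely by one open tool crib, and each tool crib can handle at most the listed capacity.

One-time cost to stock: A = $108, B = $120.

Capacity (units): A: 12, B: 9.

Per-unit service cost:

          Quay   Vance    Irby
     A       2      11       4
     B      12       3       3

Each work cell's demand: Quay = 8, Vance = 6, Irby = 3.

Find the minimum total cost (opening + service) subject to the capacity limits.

Open {A, B}: Quay→A 2·8=16, Vance→B 3·6=18, Irby→B 3·3=9.
Loads: A carries 8/12, B carries 9/9. Service 43; fixed 228; total 271.
Next best feasible plan costs 274.

Minimum total cost: 271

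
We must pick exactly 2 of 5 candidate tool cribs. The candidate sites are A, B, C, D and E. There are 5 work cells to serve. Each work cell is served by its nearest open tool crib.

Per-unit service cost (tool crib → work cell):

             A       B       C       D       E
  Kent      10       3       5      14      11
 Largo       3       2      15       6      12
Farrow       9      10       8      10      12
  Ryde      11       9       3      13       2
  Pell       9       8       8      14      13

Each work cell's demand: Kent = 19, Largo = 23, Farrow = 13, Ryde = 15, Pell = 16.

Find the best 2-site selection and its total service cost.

Choose B and C; total service cost 380.

With exactly 2 open, each work cell uses its cheapest among the chosen.
{B, C}: Kent→B 3·19=57, Largo→B 2·23=46, Farrow→C 8·13=104, Ryde→C 3·15=45, Pell→B 8·16=128. Service cost 380.
{B, E}: service cost 391
{A, C}: service cost 441
Among all 10 size-2 choices, {B, C} is lowest.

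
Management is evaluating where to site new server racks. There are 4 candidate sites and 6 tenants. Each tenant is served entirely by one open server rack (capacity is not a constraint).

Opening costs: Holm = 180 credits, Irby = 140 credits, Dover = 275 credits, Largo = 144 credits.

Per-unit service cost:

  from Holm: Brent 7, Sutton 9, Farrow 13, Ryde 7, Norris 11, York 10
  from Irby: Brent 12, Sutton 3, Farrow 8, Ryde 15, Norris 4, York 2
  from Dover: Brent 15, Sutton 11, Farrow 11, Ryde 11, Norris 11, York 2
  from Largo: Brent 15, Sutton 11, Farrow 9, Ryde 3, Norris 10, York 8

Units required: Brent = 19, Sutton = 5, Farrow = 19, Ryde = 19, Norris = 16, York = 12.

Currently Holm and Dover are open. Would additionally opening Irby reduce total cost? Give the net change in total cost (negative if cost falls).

Yes — net change −59 (cost falls by 59).

Current service cost with {Holm, Dover}: 720.
Adding Irby: each tenant re-picks its cheapest; new service cost 521, saving 199.
Extra fixed cost: 140. Net change = 140 − 199 = -59.
(Totals: 1175 → 1116.)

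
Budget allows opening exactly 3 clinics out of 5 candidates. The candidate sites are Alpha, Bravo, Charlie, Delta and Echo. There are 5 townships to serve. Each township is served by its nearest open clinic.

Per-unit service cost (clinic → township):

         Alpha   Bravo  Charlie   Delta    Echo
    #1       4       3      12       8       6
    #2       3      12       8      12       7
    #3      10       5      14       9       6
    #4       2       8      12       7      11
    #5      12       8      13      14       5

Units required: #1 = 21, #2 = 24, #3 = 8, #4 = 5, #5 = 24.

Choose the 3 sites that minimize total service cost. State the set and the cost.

Choose Alpha, Bravo and Echo; total service cost 305.

With exactly 3 open, each township uses its cheapest among the chosen.
{Alpha, Bravo, Echo}: #1→Bravo 3·21=63, #2→Alpha 3·24=72, #3→Bravo 5·8=40, #4→Alpha 2·5=10, #5→Echo 5·24=120. Service cost 305.
{Alpha, Charlie, Echo}: service cost 334
{Alpha, Delta, Echo}: service cost 334
Among all 10 size-3 choices, {Alpha, Bravo, Echo} is lowest.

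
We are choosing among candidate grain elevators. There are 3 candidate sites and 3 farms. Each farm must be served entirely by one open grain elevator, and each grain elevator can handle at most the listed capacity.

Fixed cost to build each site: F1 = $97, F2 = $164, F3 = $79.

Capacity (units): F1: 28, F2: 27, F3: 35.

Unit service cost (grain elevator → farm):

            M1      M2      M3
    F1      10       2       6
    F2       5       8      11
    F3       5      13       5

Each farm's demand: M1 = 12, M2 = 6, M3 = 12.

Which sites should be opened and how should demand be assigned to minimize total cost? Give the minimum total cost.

Open {F3}: M1→F3 5·12=60, M2→F3 13·6=78, M3→F3 5·12=60.
Loads: F3 carries 30/35. Service 198; fixed 79; total 277.
Next best feasible plan costs 308.

Minimum total cost: 277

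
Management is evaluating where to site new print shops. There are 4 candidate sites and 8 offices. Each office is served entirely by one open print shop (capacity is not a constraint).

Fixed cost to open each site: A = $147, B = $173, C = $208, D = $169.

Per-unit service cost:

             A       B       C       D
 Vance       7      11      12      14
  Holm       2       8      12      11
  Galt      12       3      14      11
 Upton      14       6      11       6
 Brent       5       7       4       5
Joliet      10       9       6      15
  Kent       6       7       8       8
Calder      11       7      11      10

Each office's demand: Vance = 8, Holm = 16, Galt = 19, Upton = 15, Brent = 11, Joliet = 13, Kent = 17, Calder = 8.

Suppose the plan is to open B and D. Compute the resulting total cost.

Total cost: 1052

Each office is assigned to its cheapest site among the open ones.
{B, D}: Vance→B 11·8=88, Holm→B 8·16=128, Galt→B 3·19=57, Upton→B 6·15=90, Brent→D 5·11=55, Joliet→B 9·13=117, Kent→B 7·17=119, Calder→B 7·8=56. Service 710; fixed 342; total 1052.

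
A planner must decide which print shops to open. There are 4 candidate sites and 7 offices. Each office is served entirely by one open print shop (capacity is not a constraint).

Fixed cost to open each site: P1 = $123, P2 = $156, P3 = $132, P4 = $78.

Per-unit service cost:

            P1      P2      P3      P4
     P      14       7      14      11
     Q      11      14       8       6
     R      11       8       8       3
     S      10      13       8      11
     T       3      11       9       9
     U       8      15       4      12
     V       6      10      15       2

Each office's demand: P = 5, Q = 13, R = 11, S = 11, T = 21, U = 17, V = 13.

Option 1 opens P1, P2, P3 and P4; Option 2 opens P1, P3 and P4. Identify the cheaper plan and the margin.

Option 2 is cheaper by 136.

Option 1: {P1, P2, P3, P4}: P→P2 7·5=35, Q→P4 6·13=78, R→P4 3·11=33, S→P3 8·11=88, T→P1 3·21=63, U→P3 4·17=68, V→P4 2·13=26. Service 391; fixed 489; total 880.
Option 2: {P1, P3, P4}: P→P4 11·5=55, Q→P4 6·13=78, R→P4 3·11=33, S→P3 8·11=88, T→P1 3·21=63, U→P3 4·17=68, V→P4 2·13=26. Service 411; fixed 333; total 744.
Difference: |880 − 744| = 136.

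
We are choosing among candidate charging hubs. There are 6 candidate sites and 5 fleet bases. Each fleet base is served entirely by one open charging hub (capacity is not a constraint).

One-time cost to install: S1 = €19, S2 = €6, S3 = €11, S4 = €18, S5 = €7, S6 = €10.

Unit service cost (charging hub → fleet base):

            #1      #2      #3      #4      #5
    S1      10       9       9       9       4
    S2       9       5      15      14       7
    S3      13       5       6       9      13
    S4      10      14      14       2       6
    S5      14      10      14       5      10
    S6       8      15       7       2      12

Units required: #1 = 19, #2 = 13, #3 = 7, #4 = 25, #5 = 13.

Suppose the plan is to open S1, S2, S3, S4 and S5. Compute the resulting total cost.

Each fleet base is assigned to its cheapest site among the open ones.
{S1, S2, S3, S4, S5}: #1→S2 9·19=171, #2→S2 5·13=65, #3→S3 6·7=42, #4→S4 2·25=50, #5→S1 4·13=52. Service 380; fixed 61; total 441.

Total cost: 441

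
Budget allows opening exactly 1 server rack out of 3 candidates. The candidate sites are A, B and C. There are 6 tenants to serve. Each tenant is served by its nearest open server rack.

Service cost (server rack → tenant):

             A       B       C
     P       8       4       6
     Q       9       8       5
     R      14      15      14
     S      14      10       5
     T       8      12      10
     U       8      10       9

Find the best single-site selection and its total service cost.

Choose C only; total service cost 49.

With exactly 1 open, each tenant uses its cheapest among the chosen.
{C}: P→C 6, Q→C 5, R→C 14, S→C 5, T→C 10, U→C 9. Service cost 49.
{B}: service cost 59
{A}: service cost 61
Among all 3 size-1 choices, {C} is lowest.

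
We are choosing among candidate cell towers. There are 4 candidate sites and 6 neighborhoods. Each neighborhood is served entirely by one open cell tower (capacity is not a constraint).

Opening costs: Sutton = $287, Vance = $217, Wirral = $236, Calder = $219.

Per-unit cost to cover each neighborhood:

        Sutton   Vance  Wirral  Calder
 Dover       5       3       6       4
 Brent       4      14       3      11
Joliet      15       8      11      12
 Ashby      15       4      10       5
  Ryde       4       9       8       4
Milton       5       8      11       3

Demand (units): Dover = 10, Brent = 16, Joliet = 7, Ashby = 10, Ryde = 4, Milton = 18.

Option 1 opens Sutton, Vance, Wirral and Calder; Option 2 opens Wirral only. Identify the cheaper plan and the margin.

Option 2 is cheaper by 452.

Option 1: {Sutton, Vance, Wirral, Calder}: Dover→Vance 3·10=30, Brent→Wirral 3·16=48, Joliet→Vance 8·7=56, Ashby→Vance 4·10=40, Ryde→Sutton 4·4=16, Milton→Calder 3·18=54. Service 244; fixed 959; total 1203.
Option 2: {Wirral}: Dover→Wirral 6·10=60, Brent→Wirral 3·16=48, Joliet→Wirral 11·7=77, Ashby→Wirral 10·10=100, Ryde→Wirral 8·4=32, Milton→Wirral 11·18=198. Service 515; fixed 236; total 751.
Difference: |1203 − 751| = 452.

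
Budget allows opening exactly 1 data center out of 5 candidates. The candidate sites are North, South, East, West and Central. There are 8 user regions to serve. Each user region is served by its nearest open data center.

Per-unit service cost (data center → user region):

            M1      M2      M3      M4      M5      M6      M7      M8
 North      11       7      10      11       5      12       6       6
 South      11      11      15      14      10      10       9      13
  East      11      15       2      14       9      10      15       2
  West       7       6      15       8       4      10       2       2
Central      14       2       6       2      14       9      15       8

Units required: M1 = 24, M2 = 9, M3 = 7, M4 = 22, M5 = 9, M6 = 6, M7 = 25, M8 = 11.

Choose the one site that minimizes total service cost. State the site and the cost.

With exactly 1 open, each user region uses its cheapest among the chosen.
{West}: M1→West 7·24=168, M2→West 6·9=54, M3→West 15·7=105, M4→West 8·22=176, M5→West 4·9=36, M6→West 10·6=60, M7→West 2·25=50, M8→West 2·11=22. Service cost 671.
{North}: service cost 972
{Central}: service cost 1083
Among all 5 size-1 choices, {West} is lowest.

Choose West only; total service cost 671.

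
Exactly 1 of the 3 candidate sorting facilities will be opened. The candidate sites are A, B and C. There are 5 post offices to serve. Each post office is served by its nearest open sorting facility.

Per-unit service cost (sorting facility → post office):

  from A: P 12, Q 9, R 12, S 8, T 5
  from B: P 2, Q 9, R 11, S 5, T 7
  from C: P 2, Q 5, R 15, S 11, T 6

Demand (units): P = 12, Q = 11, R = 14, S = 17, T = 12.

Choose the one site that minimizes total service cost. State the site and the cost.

With exactly 1 open, each post office uses its cheapest among the chosen.
{B}: P→B 2·12=24, Q→B 9·11=99, R→B 11·14=154, S→B 5·17=85, T→B 7·12=84. Service cost 446.
{C}: service cost 548
{A}: service cost 607
Among all 3 size-1 choices, {B} is lowest.

Choose B only; total service cost 446.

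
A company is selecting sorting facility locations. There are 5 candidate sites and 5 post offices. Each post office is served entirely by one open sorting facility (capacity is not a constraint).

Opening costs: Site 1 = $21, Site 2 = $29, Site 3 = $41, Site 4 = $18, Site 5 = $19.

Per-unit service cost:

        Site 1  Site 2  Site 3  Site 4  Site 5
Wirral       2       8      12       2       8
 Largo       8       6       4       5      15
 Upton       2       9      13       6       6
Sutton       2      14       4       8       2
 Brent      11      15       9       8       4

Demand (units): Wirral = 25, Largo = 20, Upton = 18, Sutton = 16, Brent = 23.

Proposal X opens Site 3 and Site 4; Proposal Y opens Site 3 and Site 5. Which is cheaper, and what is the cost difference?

Proposal X is cheaper by 27.

Proposal X: {Site 3, Site 4}: Wirral→Site 4 2·25=50, Largo→Site 3 4·20=80, Upton→Site 4 6·18=108, Sutton→Site 3 4·16=64, Brent→Site 4 8·23=184. Service 486; fixed 59; total 545.
Proposal Y: {Site 3, Site 5}: Wirral→Site 5 8·25=200, Largo→Site 3 4·20=80, Upton→Site 5 6·18=108, Sutton→Site 5 2·16=32, Brent→Site 5 4·23=92. Service 512; fixed 60; total 572.
Difference: |545 − 572| = 27.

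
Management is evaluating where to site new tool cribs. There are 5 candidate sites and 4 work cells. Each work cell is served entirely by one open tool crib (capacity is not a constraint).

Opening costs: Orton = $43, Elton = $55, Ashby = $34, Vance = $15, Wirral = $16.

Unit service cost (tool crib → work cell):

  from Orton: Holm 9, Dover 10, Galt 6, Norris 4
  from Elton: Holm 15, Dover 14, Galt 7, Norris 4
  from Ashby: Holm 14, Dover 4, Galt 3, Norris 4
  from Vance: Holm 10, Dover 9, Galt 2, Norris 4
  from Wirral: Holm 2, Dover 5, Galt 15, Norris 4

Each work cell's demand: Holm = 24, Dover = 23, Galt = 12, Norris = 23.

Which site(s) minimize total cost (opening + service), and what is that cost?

Open Vance and Wirral; minimum total cost 310.

For any fixed open set, each work cell goes to its cheapest open site; total = fixed + service.
{Vance, Wirral}: Holm→Wirral 2·24=48, Dover→Wirral 5·23=115, Galt→Vance 2·12=24, Norris→Vance 4·23=92. Service 279; fixed 31; total 310.
{Ashby, Wirral}: service 268 + fixed 50 = 318
{Ashby, Vance, Wirral}: Holm→Wirral 2·24=48, Dover→Ashby 4·23=92, Galt→Vance 2·12=24, Norris→Ashby 4·23=92. Service 256; fixed 65; total 321.
{Orton, Elton, Ashby, Vance, Wirral}: service 256 + fixed 163 = 419
No other subset beats 310.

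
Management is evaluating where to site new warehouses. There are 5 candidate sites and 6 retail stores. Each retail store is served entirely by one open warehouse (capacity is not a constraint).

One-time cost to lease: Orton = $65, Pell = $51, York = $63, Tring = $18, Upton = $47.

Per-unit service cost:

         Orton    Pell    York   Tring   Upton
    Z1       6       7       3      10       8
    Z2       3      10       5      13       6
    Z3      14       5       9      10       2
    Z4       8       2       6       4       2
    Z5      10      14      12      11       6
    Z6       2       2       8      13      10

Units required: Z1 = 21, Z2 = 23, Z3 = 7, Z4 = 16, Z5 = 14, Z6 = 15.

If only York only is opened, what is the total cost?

Total cost: 688

Each retail store is assigned to its cheapest site among the open ones.
{York}: Z1→York 3·21=63, Z2→York 5·23=115, Z3→York 9·7=63, Z4→York 6·16=96, Z5→York 12·14=168, Z6→York 8·15=120. Service 625; fixed 63; total 688.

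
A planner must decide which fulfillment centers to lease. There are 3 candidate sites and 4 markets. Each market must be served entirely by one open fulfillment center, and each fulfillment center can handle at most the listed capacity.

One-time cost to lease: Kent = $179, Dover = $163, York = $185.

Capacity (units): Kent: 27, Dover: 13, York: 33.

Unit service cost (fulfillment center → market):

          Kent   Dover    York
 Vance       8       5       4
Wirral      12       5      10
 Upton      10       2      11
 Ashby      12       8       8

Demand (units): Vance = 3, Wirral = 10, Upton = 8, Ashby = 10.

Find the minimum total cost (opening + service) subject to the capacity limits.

Minimum total cost: 465

Open {York}: Vance→York 4·3=12, Wirral→York 10·10=100, Upton→York 11·8=88, Ashby→York 8·10=80.
Loads: York carries 31/33. Service 280; fixed 185; total 465.
Next best feasible plan costs 556.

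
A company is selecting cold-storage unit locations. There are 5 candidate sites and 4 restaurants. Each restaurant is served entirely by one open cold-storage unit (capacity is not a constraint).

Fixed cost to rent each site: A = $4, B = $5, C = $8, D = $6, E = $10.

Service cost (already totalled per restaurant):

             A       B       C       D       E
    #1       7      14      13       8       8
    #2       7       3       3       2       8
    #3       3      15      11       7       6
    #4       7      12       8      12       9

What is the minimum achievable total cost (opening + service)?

Minimum total cost: 28

For any fixed open set, each restaurant goes to its cheapest open site; total = fixed + service.
{A}: #1→A 7, #2→A 7, #3→A 3, #4→A 7. Service 24; fixed 4; total 28.
{A, B}: #1→A 7, #2→B 3, #3→A 3, #4→A 7. Service 20; fixed 9; total 29.
{A, D}: #1→A 7, #2→D 2, #3→A 3, #4→A 7. Service 19; fixed 10; total 29.
{A, B, C, D, E}: #1→A 7, #2→D 2, #3→A 3, #4→A 7. Service 19; fixed 33; total 52.
No other subset beats 28.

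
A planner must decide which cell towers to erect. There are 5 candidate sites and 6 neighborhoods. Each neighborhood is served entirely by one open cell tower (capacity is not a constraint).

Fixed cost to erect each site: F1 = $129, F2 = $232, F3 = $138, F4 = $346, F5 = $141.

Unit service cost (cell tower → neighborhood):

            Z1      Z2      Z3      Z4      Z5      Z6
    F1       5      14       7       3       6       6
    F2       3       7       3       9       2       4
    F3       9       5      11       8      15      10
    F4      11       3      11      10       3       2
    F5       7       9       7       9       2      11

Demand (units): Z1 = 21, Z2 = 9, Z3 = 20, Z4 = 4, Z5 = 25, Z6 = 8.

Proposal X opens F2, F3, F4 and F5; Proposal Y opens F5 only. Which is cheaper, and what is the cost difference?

Proposal Y is cheaper by 422.

Proposal X: {F2, F3, F4, F5}: Z1→F2 3·21=63, Z2→F4 3·9=27, Z3→F2 3·20=60, Z4→F3 8·4=32, Z5→F2 2·25=50, Z6→F4 2·8=16. Service 248; fixed 857; total 1105.
Proposal Y: {F5}: Z1→F5 7·21=147, Z2→F5 9·9=81, Z3→F5 7·20=140, Z4→F5 9·4=36, Z5→F5 2·25=50, Z6→F5 11·8=88. Service 542; fixed 141; total 683.
Difference: |1105 − 683| = 422.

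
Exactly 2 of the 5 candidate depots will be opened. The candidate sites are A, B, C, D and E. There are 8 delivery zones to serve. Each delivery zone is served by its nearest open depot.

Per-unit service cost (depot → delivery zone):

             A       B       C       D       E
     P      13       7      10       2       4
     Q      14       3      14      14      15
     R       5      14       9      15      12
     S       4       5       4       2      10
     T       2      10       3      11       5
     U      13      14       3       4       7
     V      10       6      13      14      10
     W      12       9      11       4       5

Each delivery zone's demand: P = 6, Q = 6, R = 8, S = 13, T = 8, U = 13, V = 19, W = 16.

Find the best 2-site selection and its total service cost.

With exactly 2 open, each delivery zone uses its cheapest among the chosen.
{B, D}: P→D 2·6=12, Q→B 3·6=18, R→B 14·8=112, S→D 2·13=26, T→B 10·8=80, U→D 4·13=52, V→B 6·19=114, W→D 4·16=64. Service cost 478.
{A, D}: service cost 484
{B, C}: service cost 505
Among all 10 size-2 choices, {B, D} is lowest.

Choose B and D; total service cost 478.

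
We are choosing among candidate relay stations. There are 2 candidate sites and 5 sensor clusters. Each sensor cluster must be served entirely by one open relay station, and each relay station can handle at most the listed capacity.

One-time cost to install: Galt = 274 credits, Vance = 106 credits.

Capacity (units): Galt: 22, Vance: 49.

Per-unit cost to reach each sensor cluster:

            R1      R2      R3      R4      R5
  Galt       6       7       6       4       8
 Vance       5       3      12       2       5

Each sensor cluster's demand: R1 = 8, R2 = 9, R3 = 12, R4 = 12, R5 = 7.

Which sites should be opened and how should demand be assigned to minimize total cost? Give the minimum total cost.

Minimum total cost: 376

Open {Vance}: R1→Vance 5·8=40, R2→Vance 3·9=27, R3→Vance 12·12=144, R4→Vance 2·12=24, R5→Vance 5·7=35.
Loads: Vance carries 48/49. Service 270; fixed 106; total 376.
Next best feasible plan costs 578.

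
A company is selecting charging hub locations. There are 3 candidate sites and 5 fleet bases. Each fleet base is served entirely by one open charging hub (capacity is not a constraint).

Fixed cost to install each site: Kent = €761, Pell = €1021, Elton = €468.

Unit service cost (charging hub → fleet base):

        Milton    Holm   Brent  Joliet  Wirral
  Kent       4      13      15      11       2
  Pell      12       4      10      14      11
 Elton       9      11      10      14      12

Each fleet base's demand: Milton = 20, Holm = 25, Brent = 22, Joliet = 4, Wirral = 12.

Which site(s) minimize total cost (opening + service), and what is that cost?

Open Elton only; minimum total cost 1343.

For any fixed open set, each fleet base goes to its cheapest open site; total = fixed + service.
{Elton}: Milton→Elton 9·20=180, Holm→Elton 11·25=275, Brent→Elton 10·22=220, Joliet→Elton 14·4=56, Wirral→Elton 12·12=144. Service 875; fixed 468; total 1343.
{Kent}: service 803 + fixed 761 = 1564
{Pell}: Milton→Pell 12·20=240, Holm→Pell 4·25=100, Brent→Pell 10·22=220, Joliet→Pell 14·4=56, Wirral→Pell 11·12=132. Service 748; fixed 1021; total 1769.
{Kent, Pell, Elton}: service 468 + fixed 2250 = 2718
(All 7 nonempty subsets were checked; Elton only is lowest.)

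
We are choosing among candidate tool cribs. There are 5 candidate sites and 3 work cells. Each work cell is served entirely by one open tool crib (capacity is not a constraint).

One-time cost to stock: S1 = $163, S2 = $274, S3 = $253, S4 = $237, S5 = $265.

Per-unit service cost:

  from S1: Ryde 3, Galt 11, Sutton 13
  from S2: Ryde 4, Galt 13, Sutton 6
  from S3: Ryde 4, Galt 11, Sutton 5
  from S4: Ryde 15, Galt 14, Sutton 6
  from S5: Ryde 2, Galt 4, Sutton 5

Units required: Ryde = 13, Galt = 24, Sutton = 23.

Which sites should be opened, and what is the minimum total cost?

For any fixed open set, each work cell goes to its cheapest open site; total = fixed + service.
{S5}: Ryde→S5 2·13=26, Galt→S5 4·24=96, Sutton→S5 5·23=115. Service 237; fixed 265; total 502.
{S1, S5}: Ryde→S5 2·13=26, Galt→S5 4·24=96, Sutton→S5 5·23=115. Service 237; fixed 428; total 665.
{S3}: service 431 + fixed 253 = 684
{S1, S2, S3, S4, S5}: service 237 + fixed 1192 = 1429
No other subset beats 502.

Open S5 only; minimum total cost 502.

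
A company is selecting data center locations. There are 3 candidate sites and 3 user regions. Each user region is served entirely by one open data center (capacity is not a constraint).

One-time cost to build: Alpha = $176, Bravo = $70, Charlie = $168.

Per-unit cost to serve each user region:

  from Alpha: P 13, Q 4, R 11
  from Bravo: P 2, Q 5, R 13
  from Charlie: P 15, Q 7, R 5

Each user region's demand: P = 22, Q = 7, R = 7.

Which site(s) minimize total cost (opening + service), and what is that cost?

For any fixed open set, each user region goes to its cheapest open site; total = fixed + service.
{Bravo}: P→Bravo 2·22=44, Q→Bravo 5·7=35, R→Bravo 13·7=91. Service 170; fixed 70; total 240.
{Bravo, Charlie}: service 114 + fixed 238 = 352
{Alpha, Bravo}: P→Bravo 2·22=44, Q→Alpha 4·7=28, R→Alpha 11·7=77. Service 149; fixed 246; total 395.
{Alpha, Bravo, Charlie}: P→Bravo 2·22=44, Q→Alpha 4·7=28, R→Charlie 5·7=35. Service 107; fixed 414; total 521.
No other subset beats 240.

Open Bravo only; minimum total cost 240.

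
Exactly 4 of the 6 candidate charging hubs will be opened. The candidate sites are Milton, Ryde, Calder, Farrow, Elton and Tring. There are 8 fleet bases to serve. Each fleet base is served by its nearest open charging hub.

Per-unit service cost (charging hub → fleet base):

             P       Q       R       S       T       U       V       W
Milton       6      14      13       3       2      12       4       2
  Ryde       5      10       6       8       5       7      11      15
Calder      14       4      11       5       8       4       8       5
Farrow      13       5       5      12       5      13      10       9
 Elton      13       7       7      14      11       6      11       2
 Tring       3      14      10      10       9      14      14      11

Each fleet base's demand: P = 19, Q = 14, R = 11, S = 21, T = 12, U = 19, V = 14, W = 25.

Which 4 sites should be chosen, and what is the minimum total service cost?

With exactly 4 open, each fleet base uses its cheapest among the chosen.
{Milton, Calder, Farrow, Tring}: P→Tring 3·19=57, Q→Calder 4·14=56, R→Farrow 5·11=55, S→Milton 3·21=63, T→Milton 2·12=24, U→Calder 4·19=76, V→Milton 4·14=56, W→Milton 2·25=50. Service cost 437.
{Milton, Ryde, Calder, Tring}: service cost 448
{Milton, Calder, Elton, Tring}: service cost 459
Among all 15 size-4 choices, {Milton, Calder, Farrow, Tring} is lowest.

Choose Milton, Calder, Farrow and Tring; total service cost 437.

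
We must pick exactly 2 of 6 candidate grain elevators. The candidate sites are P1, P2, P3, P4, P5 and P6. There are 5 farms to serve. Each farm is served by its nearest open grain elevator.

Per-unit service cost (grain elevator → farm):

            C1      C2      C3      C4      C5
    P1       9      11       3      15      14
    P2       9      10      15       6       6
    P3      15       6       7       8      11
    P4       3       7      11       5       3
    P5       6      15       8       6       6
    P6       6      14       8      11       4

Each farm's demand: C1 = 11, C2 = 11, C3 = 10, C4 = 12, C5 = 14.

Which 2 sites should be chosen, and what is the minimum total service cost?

Choose P1 and P4; total service cost 242.

With exactly 2 open, each farm uses its cheapest among the chosen.
{P1, P4}: C1→P4 3·11=33, C2→P4 7·11=77, C3→P1 3·10=30, C4→P4 5·12=60, C5→P4 3·14=42. Service cost 242.
{P3, P4}: service cost 271
{P4, P5}: service cost 292
Among all 15 size-2 choices, {P1, P4} is lowest.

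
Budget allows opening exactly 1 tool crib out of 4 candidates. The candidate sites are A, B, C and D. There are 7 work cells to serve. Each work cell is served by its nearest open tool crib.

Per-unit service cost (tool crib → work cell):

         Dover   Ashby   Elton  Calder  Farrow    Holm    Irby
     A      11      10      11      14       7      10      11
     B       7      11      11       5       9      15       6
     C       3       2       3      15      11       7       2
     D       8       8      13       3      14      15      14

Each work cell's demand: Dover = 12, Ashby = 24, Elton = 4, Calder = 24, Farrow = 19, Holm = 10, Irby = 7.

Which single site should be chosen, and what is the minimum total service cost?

With exactly 1 open, each work cell uses its cheapest among the chosen.
{C}: Dover→C 3·12=36, Ashby→C 2·24=48, Elton→C 3·4=12, Calder→C 15·24=360, Farrow→C 11·19=209, Holm→C 7·10=70, Irby→C 2·7=14. Service cost 749.
{B}: service cost 875
{D}: service cost 926
Among all 4 size-1 choices, {C} is lowest.

Choose C only; total service cost 749.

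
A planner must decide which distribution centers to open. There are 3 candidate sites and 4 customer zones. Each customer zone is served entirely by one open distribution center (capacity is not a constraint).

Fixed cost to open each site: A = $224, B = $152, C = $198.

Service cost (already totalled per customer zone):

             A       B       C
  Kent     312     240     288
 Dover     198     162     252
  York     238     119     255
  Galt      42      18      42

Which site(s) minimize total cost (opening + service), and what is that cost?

Open B only; minimum total cost 691.

For any fixed open set, each customer zone goes to its cheapest open site; total = fixed + service.
{B}: Kent→B 240, Dover→B 162, York→B 119, Galt→B 18. Service 539; fixed 152; total 691.
{B, C}: service 539 + fixed 350 = 889
{A, B}: service 539 + fixed 376 = 915
{A, B, C}: Kent→B 240, Dover→B 162, York→B 119, Galt→B 18. Service 539; fixed 574; total 1113.
No other subset beats 691.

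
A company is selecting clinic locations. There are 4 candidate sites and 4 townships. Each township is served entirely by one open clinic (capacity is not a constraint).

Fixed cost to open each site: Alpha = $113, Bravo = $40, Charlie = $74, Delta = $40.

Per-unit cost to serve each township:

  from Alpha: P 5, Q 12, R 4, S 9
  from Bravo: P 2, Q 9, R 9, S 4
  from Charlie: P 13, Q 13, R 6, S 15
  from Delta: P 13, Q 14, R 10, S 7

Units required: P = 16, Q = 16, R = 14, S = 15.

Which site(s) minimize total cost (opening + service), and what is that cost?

For any fixed open set, each township goes to its cheapest open site; total = fixed + service.
{Bravo}: P→Bravo 2·16=32, Q→Bravo 9·16=144, R→Bravo 9·14=126, S→Bravo 4·15=60. Service 362; fixed 40; total 402.
{Bravo, Charlie}: P→Bravo 2·16=32, Q→Bravo 9·16=144, R→Charlie 6·14=84, S→Bravo 4·15=60. Service 320; fixed 114; total 434.
{Bravo, Delta}: service 362 + fixed 80 = 442
{Alpha, Bravo, Charlie, Delta}: P→Bravo 2·16=32, Q→Bravo 9·16=144, R→Alpha 4·14=56, S→Bravo 4·15=60. Service 292; fixed 267; total 559.
No other subset beats 402.

Open Bravo only; minimum total cost 402.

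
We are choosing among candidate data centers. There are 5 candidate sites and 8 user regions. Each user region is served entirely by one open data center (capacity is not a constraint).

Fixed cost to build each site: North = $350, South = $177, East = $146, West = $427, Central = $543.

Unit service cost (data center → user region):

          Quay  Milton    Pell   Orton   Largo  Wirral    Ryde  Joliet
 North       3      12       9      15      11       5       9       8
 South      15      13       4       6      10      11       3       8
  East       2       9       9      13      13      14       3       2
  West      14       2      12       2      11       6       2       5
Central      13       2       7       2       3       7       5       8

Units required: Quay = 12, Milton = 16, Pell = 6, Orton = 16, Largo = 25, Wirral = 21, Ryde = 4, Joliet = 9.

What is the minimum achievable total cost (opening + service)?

For any fixed open set, each user region goes to its cheapest open site; total = fixed + service.
{East, Central}: Quay→East 2·12=24, Milton→Central 2·16=32, Pell→Central 7·6=42, Orton→Central 2·16=32, Largo→Central 3·25=75, Wirral→Central 7·21=147, Ryde→East 3·4=12, Joliet→East 2·9=18. Service 382; fixed 689; total 1071.
{Central}: Quay→Central 13·12=156, Milton→Central 2·16=32, Pell→Central 7·6=42, Orton→Central 2·16=32, Largo→Central 3·25=75, Wirral→Central 7·21=147, Ryde→Central 5·4=20, Joliet→Central 8·9=72. Service 576; fixed 543; total 1119.
{South, East}: service 799 + fixed 323 = 1122
{North, South, East, West, Central}: service 318 + fixed 1643 = 1961
No other subset beats 1071.

Minimum total cost: 1071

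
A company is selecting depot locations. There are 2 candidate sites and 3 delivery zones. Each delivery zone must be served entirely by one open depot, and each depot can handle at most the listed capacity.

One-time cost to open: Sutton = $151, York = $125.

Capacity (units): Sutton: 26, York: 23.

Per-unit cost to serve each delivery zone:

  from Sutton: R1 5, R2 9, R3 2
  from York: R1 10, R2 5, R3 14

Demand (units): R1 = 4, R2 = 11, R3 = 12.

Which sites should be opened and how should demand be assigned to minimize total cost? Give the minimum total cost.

Minimum total cost: 375

Open {Sutton, York}: R1→Sutton 5·4=20, R2→York 5·11=55, R3→Sutton 2·12=24.
Loads: Sutton carries 16/26, York carries 11/23. Service 99; fixed 276; total 375.
Next best feasible plan costs 395.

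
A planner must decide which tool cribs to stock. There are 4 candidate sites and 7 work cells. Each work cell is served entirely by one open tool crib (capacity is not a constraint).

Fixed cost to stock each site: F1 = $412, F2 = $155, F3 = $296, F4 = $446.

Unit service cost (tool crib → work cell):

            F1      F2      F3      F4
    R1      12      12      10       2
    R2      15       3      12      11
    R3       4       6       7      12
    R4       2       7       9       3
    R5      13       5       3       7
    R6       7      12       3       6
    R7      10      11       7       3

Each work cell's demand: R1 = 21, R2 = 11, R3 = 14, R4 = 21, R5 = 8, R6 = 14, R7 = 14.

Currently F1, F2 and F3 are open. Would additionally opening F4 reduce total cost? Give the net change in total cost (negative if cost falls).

Current service cost with {F1, F2, F3}: 505.
Adding F4: each work cell re-picks its cheapest; new service cost 281, saving 224.
Extra fixed cost: 446. Net change = 446 − 224 = 222.
(Totals: 1368 → 1590.)

No — net change +222 (cost rises by 222).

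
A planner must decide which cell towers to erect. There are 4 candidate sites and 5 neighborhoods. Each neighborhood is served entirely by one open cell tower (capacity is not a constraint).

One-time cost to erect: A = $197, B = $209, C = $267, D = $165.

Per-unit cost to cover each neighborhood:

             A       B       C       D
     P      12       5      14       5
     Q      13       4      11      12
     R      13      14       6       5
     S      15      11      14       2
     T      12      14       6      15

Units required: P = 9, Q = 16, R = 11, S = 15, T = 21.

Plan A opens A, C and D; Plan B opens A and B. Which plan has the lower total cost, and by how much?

Plan A is cheaper by 14.

Plan A: {A, C, D}: P→D 5·9=45, Q→C 11·16=176, R→D 5·11=55, S→D 2·15=30, T→C 6·21=126. Service 432; fixed 629; total 1061.
Plan B: {A, B}: P→B 5·9=45, Q→B 4·16=64, R→A 13·11=143, S→B 11·15=165, T→A 12·21=252. Service 669; fixed 406; total 1075.
Difference: |1061 − 1075| = 14.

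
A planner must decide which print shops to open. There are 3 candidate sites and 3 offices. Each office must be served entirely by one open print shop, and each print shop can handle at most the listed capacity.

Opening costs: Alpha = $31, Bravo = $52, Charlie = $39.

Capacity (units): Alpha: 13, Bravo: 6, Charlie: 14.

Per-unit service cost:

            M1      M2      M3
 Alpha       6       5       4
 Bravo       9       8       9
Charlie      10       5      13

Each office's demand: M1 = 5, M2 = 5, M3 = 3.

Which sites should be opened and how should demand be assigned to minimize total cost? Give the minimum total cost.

Open {Alpha}: M1→Alpha 6·5=30, M2→Alpha 5·5=25, M3→Alpha 4·3=12.
Loads: Alpha carries 13/13. Service 67; fixed 31; total 98.
Next best feasible plan costs 137.

Minimum total cost: 98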